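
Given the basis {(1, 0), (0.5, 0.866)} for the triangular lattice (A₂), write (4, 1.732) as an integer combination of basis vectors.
3b₁ + 2b₂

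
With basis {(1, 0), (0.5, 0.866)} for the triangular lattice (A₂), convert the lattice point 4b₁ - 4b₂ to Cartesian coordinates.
(2, -3.464)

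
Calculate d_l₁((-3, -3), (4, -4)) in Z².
8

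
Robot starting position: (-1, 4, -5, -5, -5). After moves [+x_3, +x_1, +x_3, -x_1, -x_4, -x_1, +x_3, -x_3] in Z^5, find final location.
(-2, 4, -3, -6, -5)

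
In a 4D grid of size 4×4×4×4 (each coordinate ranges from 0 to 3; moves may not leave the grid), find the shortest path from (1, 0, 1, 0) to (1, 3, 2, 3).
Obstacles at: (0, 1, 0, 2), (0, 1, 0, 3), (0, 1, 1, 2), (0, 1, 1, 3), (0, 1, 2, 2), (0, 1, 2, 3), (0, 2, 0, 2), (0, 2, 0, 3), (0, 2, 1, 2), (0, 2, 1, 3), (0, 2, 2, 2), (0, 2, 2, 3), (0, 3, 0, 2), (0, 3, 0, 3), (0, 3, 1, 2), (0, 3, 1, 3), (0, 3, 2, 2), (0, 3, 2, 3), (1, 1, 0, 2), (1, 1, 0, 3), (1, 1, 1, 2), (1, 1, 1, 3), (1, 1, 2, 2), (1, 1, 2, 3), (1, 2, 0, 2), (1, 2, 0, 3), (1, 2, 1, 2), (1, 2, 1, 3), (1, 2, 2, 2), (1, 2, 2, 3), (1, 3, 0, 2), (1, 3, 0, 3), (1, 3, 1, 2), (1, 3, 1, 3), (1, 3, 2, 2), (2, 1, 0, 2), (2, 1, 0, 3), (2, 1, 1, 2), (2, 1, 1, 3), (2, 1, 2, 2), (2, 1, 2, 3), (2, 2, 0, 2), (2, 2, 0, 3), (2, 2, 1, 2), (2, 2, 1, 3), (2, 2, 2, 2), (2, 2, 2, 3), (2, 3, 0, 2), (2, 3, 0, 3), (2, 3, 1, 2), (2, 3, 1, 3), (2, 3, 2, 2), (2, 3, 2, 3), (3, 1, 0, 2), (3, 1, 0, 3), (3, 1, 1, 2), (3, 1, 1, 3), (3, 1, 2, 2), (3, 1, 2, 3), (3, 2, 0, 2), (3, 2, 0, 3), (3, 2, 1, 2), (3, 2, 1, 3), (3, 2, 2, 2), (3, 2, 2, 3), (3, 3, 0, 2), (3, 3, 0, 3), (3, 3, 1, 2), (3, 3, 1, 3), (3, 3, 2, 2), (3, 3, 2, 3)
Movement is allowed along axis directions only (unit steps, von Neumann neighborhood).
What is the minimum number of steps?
9
(one shortest path: (1, 0, 1, 0) → (1, 1, 1, 0) → (1, 2, 1, 0) → (1, 3, 1, 0) → (1, 3, 2, 0) → (1, 3, 3, 0) → (1, 3, 3, 1) → (1, 3, 3, 2) → (1, 3, 3, 3) → (1, 3, 2, 3))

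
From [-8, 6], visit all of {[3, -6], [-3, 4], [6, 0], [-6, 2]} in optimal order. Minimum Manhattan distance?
33
(one optimal route: (-8, 6) → (-6, 2) → (-3, 4) → (6, 0) → (3, -6))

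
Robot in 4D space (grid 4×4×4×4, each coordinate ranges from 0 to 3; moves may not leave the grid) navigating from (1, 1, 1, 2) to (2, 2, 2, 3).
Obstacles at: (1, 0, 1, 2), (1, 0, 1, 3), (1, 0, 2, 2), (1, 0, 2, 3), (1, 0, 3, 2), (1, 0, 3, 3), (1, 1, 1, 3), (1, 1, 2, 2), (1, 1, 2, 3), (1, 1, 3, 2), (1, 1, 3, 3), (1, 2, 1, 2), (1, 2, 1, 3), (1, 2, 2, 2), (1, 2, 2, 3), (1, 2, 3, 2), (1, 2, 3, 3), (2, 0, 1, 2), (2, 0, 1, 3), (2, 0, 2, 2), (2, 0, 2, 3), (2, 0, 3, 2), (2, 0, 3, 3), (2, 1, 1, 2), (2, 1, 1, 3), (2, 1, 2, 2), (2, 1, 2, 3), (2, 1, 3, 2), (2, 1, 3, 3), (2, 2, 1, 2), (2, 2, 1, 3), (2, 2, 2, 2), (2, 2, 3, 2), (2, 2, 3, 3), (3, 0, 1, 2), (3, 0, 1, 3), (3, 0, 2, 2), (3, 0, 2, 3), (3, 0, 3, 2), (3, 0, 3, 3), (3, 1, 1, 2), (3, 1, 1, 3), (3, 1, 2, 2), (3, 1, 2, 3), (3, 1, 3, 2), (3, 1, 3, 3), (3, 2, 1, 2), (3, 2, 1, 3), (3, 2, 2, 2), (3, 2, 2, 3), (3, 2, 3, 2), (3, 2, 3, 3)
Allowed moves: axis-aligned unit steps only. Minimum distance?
8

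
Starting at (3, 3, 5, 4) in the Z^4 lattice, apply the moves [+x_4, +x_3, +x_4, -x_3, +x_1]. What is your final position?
(4, 3, 5, 6)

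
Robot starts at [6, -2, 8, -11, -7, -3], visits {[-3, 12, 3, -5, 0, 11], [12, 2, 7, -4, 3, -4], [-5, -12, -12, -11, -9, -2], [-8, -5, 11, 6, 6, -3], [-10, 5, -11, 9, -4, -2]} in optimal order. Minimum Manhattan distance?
233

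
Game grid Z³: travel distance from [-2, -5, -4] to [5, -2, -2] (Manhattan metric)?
12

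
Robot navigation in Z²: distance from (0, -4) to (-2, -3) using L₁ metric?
3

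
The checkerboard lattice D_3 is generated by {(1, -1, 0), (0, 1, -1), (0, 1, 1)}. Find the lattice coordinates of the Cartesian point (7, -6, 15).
7b₁ - 7b₂ + 8b₃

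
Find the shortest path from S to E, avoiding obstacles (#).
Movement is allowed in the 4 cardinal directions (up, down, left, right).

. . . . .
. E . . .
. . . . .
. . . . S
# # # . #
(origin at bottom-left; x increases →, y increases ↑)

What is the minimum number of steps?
5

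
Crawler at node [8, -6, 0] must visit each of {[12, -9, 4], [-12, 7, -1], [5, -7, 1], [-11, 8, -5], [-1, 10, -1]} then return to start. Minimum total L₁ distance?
104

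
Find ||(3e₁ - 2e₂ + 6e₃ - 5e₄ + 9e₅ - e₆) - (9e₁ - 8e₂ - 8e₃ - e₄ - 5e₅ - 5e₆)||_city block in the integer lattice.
48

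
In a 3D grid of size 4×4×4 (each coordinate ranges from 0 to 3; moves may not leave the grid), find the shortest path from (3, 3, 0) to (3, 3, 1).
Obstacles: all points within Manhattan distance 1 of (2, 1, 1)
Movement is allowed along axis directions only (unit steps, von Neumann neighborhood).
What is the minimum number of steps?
1
(one shortest path: (3, 3, 0) → (3, 3, 1))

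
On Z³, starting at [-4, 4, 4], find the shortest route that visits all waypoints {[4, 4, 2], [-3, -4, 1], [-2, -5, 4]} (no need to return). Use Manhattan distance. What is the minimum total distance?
31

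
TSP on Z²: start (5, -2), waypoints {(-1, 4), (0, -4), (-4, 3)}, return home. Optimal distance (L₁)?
34
(one optimal route: (5, -2) → (-1, 4) → (-4, 3) → (0, -4) → (5, -2))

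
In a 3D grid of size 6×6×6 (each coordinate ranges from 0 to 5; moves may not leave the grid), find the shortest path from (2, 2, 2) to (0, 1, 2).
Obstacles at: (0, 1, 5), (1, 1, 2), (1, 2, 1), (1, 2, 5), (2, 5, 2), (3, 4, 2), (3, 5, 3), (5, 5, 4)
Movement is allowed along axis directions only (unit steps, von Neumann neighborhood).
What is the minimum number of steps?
3
(one shortest path: (2, 2, 2) → (1, 2, 2) → (0, 2, 2) → (0, 1, 2))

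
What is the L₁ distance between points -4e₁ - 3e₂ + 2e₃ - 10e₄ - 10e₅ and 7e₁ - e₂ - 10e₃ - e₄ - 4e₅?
40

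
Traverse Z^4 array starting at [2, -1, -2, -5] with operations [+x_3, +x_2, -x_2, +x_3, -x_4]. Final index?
(2, -1, 0, -6)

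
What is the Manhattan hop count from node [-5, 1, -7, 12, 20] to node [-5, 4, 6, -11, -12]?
71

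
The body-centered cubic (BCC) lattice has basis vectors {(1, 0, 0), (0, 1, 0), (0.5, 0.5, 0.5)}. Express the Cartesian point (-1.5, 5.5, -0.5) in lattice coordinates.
-b₁ + 6b₂ - b₃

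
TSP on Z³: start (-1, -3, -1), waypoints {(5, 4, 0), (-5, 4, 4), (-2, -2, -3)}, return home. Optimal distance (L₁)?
48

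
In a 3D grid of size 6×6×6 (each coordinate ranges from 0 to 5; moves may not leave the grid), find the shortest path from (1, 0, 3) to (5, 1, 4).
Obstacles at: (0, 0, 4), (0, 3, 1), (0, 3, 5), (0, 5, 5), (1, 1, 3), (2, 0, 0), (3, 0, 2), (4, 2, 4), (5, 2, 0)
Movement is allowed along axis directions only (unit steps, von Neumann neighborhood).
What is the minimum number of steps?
6
(one shortest path: (1, 0, 3) → (2, 0, 3) → (3, 0, 3) → (4, 0, 3) → (5, 0, 3) → (5, 1, 3) → (5, 1, 4))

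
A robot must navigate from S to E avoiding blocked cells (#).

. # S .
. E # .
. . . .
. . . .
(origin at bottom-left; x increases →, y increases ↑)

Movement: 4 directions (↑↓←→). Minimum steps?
6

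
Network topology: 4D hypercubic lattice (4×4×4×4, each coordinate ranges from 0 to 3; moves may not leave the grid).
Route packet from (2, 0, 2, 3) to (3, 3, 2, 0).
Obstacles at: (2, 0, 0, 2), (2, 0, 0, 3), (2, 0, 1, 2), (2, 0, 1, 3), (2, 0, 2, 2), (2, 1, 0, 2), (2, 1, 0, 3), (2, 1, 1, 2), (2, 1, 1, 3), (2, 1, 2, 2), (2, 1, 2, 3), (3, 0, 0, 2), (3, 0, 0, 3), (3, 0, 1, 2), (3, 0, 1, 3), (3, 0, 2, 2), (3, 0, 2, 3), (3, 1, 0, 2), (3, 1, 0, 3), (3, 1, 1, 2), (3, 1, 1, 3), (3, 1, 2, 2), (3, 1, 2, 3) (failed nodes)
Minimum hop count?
9
(one shortest path: (2, 0, 2, 3) → (1, 0, 2, 3) → (1, 1, 2, 3) → (1, 2, 2, 3) → (2, 2, 2, 3) → (3, 2, 2, 3) → (3, 3, 2, 3) → (3, 3, 2, 2) → (3, 3, 2, 1) → (3, 3, 2, 0))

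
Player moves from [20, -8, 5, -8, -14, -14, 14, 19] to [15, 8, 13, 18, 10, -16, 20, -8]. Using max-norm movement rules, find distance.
27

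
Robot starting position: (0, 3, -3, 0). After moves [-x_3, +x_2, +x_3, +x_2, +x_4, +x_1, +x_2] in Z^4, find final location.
(1, 6, -3, 1)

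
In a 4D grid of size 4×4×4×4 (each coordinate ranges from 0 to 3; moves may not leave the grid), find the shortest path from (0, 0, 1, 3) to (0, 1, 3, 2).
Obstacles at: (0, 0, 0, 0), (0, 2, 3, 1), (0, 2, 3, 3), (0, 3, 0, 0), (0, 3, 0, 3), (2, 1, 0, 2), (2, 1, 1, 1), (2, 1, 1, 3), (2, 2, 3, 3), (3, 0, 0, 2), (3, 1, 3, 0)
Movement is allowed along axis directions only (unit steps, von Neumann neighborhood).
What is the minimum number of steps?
4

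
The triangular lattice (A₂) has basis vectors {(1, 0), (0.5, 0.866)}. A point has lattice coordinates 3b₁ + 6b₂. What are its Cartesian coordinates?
(6, 5.196)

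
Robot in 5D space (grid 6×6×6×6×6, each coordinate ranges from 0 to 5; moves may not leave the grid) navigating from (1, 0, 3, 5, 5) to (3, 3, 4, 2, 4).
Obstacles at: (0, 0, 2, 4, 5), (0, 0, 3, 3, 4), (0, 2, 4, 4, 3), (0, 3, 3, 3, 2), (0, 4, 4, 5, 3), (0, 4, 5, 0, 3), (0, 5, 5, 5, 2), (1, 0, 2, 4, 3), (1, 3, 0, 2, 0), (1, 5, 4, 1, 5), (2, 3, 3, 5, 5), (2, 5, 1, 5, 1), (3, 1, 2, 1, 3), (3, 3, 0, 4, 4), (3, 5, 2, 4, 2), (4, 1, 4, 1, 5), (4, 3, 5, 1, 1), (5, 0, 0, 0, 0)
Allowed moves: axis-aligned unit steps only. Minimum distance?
10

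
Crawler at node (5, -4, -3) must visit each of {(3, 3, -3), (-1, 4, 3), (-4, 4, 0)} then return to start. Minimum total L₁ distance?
46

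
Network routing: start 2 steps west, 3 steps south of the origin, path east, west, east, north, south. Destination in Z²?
(-1, -3)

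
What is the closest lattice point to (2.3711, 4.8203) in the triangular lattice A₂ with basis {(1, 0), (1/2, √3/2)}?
(2.5, 4.33)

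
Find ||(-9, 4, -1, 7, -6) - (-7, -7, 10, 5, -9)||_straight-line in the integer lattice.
16.0935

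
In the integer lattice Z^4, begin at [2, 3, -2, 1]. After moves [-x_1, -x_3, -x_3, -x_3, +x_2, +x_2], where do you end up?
(1, 5, -5, 1)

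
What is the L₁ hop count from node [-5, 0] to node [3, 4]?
12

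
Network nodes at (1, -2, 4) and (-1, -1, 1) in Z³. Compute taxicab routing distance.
6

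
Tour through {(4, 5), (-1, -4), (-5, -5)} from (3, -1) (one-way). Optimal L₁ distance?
26
(one optimal route: (3, -1) → (4, 5) → (-1, -4) → (-5, -5))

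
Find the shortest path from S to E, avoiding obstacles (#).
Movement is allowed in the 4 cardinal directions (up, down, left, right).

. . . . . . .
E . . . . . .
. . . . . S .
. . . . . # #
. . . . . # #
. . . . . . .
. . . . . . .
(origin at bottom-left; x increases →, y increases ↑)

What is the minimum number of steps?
6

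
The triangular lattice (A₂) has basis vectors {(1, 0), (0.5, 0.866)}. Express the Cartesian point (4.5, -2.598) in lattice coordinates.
6b₁ - 3b₂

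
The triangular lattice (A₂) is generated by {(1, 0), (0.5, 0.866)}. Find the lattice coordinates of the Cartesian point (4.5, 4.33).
2b₁ + 5b₂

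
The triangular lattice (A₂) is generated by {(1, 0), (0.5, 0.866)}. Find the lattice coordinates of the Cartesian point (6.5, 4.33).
4b₁ + 5b₂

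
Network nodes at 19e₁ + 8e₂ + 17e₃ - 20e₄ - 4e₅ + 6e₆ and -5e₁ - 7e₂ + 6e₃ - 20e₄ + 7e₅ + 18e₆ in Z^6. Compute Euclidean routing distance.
34.4529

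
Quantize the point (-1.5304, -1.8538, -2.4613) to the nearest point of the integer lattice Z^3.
(-2, -2, -2)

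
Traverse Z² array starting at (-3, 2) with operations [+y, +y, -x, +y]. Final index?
(-4, 5)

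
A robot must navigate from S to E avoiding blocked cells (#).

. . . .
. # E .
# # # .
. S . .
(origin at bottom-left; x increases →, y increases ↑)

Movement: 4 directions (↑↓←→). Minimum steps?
5
(one shortest path: (1, 0) → (2, 0) → (3, 0) → (3, 1) → (3, 2) → (2, 2))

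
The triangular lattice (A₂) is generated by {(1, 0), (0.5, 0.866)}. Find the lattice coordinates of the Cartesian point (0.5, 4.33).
-2b₁ + 5b₂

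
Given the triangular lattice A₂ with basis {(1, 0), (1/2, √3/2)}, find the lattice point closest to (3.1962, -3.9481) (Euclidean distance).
(3.5, -4.33)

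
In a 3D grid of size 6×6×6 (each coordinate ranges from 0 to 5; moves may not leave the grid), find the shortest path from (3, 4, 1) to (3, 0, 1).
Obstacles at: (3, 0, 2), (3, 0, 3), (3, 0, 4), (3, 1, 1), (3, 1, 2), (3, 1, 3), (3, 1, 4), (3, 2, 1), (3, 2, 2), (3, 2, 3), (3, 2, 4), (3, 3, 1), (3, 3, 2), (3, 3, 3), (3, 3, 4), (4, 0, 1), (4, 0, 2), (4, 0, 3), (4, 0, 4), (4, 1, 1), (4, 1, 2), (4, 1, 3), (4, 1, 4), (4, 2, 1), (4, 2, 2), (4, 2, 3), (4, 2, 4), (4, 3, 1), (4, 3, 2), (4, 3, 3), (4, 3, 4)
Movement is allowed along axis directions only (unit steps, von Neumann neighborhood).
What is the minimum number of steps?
6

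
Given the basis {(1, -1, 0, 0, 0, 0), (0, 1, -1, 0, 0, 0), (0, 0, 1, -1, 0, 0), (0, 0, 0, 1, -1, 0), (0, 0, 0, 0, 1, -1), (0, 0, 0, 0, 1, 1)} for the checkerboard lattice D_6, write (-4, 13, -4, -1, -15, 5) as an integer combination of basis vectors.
-4b₁ + 9b₂ + 5b₃ + 4b₄ - 8b₅ - 3b₆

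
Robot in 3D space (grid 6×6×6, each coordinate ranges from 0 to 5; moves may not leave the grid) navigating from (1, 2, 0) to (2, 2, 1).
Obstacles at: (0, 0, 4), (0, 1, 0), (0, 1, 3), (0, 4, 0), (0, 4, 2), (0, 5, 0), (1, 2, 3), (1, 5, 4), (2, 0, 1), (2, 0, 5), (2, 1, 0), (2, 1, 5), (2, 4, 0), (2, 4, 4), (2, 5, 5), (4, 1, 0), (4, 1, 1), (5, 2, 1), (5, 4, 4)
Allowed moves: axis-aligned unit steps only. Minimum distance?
2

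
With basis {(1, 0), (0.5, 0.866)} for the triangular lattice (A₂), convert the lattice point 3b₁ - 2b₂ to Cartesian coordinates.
(2, -1.732)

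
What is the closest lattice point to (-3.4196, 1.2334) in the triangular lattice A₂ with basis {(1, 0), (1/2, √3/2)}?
(-3.5, 0.866)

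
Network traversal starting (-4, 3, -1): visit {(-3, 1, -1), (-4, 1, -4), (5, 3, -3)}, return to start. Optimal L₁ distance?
30
(one optimal route: (-4, 3, -1) → (-3, 1, -1) → (-4, 1, -4) → (5, 3, -3) → (-4, 3, -1))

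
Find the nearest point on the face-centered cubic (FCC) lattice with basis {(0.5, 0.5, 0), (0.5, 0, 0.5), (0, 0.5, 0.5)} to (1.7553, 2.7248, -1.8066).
(1.5, 2.5, -2)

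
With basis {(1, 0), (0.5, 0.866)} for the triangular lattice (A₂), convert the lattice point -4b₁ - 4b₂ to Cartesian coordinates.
(-6, -3.464)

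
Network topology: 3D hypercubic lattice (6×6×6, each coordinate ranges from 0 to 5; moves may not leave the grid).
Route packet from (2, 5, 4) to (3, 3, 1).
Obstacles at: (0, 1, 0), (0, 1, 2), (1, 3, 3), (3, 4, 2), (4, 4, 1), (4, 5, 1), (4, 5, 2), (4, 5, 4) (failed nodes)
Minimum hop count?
6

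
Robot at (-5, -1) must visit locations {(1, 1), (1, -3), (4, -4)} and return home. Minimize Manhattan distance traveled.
28
(one optimal route: (-5, -1) → (1, 1) → (1, -3) → (4, -4) → (-5, -1))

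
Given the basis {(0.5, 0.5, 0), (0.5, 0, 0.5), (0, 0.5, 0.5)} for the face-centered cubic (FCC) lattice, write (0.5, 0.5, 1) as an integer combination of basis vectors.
b₂ + b₃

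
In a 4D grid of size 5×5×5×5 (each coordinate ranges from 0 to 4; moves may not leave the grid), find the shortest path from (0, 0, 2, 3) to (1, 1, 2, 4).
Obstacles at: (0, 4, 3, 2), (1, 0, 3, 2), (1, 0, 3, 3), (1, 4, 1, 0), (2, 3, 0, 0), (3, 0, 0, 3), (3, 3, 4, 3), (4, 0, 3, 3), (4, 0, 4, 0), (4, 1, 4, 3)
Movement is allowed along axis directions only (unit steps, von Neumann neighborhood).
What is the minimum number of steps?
3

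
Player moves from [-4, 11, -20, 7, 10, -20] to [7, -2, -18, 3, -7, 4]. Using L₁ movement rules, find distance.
71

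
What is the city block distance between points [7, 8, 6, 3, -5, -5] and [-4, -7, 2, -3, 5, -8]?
49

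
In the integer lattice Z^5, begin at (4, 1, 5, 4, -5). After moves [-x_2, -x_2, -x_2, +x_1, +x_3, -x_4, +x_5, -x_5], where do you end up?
(5, -2, 6, 3, -5)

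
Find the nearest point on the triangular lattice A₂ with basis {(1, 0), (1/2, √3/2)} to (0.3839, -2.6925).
(0.5, -2.598)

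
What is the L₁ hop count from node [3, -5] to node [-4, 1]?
13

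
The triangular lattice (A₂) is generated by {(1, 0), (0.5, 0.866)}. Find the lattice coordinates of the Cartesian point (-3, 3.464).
-5b₁ + 4b₂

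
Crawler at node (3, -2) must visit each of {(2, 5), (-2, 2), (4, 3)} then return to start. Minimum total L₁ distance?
26
(one optimal route: (3, -2) → (-2, 2) → (2, 5) → (4, 3) → (3, -2))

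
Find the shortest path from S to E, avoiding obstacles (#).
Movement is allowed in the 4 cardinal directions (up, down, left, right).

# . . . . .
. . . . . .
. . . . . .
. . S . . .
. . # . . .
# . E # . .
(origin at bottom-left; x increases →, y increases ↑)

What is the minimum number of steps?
4
(one shortest path: (2, 2) → (1, 2) → (1, 1) → (1, 0) → (2, 0))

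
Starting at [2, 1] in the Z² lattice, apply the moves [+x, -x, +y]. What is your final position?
(2, 2)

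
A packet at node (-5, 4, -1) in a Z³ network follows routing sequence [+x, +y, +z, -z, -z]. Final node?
(-4, 5, -2)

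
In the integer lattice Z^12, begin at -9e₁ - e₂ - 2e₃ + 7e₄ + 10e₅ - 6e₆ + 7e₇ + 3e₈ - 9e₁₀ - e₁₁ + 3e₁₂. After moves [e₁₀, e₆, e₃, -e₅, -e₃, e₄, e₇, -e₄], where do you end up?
(-9, -1, -2, 7, 9, -5, 8, 3, 0, -8, -1, 3)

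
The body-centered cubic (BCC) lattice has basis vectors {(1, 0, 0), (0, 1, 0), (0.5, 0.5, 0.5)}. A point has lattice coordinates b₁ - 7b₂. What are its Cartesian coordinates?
(1, -7, 0)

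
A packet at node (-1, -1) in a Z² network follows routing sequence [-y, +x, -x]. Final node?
(-1, -2)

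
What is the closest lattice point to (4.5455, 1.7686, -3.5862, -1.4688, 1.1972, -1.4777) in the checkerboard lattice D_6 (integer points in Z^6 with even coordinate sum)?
(5, 2, -4, -1, 1, -1)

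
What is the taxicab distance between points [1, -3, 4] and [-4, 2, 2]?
12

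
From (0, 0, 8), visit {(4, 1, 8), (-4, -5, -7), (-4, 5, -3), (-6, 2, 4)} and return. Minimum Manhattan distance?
70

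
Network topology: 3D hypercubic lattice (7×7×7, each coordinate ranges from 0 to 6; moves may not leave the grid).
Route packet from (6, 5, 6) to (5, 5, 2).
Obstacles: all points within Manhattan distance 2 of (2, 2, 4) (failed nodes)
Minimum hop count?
5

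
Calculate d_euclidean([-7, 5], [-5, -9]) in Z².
14.1421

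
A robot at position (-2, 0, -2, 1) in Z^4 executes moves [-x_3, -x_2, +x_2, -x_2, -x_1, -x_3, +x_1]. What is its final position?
(-2, -1, -4, 1)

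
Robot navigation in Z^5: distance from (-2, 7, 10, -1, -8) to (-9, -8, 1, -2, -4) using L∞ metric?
15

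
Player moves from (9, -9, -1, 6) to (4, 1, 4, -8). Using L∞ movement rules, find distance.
14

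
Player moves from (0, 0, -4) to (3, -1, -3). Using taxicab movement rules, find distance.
5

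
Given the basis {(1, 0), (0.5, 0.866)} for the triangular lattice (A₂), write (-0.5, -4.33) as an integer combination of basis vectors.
2b₁ - 5b₂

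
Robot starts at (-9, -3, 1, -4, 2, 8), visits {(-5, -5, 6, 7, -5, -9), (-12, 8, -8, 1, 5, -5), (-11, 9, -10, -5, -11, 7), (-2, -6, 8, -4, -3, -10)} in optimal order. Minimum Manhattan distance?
152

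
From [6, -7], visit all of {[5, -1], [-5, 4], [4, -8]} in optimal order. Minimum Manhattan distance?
26
(one optimal route: (6, -7) → (4, -8) → (5, -1) → (-5, 4))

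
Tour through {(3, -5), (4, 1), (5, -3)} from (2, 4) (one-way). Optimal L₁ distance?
14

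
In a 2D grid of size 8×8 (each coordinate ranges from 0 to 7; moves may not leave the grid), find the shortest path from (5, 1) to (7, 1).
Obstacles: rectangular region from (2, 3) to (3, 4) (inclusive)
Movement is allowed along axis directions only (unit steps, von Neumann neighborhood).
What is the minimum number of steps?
2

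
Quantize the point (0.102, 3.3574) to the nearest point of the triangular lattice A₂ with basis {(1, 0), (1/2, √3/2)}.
(0, 3.464)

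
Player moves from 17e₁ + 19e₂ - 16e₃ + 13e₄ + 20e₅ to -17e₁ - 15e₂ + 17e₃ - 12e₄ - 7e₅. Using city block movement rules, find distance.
153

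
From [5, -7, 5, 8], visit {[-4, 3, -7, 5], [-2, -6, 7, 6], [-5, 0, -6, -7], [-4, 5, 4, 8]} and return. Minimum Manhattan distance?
102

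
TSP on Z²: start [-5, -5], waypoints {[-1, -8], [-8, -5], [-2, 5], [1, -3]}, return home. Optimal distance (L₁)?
44
(one optimal route: (-5, -5) → (-1, -8) → (1, -3) → (-2, 5) → (-8, -5) → (-5, -5))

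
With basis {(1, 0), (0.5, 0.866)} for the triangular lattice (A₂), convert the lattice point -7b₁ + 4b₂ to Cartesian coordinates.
(-5, 3.464)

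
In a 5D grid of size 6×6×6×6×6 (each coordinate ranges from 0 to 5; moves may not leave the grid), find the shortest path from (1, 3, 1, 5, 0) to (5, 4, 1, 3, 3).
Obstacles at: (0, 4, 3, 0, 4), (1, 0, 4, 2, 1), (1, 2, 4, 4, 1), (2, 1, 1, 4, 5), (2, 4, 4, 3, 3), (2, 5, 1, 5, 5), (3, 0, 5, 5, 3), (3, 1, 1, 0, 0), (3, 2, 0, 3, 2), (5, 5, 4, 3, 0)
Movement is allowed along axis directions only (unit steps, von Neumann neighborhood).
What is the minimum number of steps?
10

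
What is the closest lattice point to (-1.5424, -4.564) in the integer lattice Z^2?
(-2, -5)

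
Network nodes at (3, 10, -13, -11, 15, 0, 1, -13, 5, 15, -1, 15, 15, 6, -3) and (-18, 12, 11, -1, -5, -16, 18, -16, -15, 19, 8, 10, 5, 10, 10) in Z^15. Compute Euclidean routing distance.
53.6843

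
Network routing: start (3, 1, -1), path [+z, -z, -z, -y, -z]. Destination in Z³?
(3, 0, -3)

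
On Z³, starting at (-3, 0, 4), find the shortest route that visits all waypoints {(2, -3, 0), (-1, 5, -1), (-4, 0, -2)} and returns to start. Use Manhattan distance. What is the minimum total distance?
40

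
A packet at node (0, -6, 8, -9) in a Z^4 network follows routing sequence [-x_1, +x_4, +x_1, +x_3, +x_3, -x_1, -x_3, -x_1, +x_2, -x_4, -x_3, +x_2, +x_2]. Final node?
(-2, -3, 8, -9)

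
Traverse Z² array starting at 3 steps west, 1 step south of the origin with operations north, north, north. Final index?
(-3, 2)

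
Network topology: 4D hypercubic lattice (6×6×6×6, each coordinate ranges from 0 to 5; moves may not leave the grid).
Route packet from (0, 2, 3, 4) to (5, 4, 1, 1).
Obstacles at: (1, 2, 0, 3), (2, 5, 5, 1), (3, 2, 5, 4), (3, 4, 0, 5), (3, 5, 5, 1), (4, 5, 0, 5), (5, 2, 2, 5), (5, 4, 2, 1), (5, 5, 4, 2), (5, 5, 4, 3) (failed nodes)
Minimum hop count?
12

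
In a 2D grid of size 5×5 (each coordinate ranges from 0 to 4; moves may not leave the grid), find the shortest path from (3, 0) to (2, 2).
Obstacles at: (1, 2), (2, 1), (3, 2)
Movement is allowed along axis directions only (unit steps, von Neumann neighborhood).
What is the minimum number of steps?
7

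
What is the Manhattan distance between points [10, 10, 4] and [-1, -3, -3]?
31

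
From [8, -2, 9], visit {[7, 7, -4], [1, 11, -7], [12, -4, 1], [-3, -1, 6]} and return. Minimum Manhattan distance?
92
(one optimal route: (8, -2, 9) → (12, -4, 1) → (7, 7, -4) → (1, 11, -7) → (-3, -1, 6) → (8, -2, 9))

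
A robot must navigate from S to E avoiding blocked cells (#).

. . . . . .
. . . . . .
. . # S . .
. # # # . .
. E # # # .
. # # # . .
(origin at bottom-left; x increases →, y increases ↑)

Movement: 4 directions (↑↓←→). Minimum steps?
8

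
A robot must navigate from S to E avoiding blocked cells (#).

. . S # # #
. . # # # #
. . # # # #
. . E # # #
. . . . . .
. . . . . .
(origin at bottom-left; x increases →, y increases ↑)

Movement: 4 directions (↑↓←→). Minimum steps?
5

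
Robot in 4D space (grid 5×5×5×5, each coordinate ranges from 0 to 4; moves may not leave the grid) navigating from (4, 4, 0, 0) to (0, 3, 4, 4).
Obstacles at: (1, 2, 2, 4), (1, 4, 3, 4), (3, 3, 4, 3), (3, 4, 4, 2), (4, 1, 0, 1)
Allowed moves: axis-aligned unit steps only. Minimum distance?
13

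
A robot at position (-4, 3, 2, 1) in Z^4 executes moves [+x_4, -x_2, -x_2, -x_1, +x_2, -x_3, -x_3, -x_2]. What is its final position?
(-5, 1, 0, 2)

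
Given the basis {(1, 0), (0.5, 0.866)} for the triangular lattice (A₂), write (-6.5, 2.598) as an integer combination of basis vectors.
-8b₁ + 3b₂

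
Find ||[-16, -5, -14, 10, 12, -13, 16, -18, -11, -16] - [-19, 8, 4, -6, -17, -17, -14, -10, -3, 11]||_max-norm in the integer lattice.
30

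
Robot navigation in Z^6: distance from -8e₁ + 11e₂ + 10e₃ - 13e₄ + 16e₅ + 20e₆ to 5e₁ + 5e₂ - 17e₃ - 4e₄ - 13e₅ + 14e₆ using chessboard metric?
29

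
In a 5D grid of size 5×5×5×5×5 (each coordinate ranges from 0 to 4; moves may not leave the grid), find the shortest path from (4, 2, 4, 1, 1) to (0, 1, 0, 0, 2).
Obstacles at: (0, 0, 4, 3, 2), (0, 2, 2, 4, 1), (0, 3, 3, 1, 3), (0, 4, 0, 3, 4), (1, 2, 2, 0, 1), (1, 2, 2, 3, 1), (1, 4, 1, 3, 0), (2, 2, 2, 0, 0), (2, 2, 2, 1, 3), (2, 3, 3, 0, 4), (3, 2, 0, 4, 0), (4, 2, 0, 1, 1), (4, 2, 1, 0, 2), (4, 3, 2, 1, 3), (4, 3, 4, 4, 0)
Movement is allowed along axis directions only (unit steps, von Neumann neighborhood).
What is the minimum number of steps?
11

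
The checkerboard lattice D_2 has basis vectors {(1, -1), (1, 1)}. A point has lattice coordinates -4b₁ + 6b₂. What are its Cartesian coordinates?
(2, 10)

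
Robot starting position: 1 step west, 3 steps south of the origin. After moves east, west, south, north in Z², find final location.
(-1, -3)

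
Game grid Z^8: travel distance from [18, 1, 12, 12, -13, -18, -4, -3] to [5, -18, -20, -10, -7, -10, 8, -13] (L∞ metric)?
32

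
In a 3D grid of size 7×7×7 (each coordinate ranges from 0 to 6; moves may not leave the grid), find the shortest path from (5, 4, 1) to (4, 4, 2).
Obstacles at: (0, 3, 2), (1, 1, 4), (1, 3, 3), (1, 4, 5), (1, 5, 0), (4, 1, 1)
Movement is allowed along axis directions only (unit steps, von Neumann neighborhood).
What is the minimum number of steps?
2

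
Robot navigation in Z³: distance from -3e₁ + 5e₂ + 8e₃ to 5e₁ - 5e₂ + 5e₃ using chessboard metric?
10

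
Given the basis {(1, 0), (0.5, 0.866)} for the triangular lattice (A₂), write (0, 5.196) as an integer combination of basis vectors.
-3b₁ + 6b₂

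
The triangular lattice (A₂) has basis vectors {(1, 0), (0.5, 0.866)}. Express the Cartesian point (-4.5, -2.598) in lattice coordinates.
-3b₁ - 3b₂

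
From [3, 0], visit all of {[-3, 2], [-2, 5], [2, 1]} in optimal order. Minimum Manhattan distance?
12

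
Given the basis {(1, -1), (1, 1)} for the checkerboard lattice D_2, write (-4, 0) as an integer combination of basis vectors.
-2b₁ - 2b₂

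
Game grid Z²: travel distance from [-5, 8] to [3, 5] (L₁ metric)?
11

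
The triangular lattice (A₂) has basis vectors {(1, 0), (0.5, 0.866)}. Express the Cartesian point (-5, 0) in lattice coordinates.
-5b₁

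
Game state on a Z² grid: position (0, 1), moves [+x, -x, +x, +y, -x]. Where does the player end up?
(0, 2)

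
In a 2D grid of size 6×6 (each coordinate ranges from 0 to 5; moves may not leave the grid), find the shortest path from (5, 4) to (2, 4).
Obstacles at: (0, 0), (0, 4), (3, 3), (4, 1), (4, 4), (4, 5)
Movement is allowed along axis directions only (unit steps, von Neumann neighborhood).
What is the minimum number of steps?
7
(one shortest path: (5, 4) → (5, 3) → (4, 3) → (4, 2) → (3, 2) → (2, 2) → (2, 3) → (2, 4))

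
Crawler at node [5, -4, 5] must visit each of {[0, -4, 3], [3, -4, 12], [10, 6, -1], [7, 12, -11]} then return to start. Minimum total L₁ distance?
98
(one optimal route: (5, -4, 5) → (3, -4, 12) → (0, -4, 3) → (10, 6, -1) → (7, 12, -11) → (5, -4, 5))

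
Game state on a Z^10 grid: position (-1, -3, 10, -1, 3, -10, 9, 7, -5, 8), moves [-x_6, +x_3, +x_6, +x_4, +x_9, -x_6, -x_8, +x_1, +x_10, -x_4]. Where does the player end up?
(0, -3, 11, -1, 3, -11, 9, 6, -4, 9)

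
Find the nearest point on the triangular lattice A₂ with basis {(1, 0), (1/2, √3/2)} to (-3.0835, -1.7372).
(-3, -1.732)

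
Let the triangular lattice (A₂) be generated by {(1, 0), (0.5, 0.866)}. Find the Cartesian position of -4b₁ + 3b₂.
(-2.5, 2.598)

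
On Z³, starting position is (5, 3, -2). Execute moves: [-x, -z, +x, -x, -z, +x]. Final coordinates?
(5, 3, -4)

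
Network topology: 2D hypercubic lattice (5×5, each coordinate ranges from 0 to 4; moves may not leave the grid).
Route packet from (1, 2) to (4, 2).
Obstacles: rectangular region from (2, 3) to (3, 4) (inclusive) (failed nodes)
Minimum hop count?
3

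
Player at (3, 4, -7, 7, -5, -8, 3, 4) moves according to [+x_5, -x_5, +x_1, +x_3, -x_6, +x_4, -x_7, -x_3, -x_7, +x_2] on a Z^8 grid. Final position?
(4, 5, -7, 8, -5, -9, 1, 4)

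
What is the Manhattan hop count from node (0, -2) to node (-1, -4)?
3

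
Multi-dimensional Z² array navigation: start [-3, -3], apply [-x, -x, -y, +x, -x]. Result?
(-5, -4)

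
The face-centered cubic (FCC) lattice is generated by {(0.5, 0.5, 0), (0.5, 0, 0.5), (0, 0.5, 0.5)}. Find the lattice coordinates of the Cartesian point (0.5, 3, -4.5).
8b₁ - 7b₂ - 2b₃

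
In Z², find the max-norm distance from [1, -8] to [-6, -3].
7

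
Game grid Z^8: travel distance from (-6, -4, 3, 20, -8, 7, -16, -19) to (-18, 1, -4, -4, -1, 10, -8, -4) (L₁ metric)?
81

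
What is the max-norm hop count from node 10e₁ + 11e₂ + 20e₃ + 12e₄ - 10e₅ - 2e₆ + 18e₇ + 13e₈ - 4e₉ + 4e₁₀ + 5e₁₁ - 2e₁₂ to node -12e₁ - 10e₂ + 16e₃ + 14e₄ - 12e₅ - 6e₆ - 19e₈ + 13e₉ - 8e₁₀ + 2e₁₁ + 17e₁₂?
32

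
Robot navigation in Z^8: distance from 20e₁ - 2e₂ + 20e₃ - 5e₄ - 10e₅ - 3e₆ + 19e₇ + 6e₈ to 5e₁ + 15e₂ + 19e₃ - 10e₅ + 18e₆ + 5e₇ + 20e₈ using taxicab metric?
87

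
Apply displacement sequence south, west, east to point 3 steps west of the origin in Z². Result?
(-3, -1)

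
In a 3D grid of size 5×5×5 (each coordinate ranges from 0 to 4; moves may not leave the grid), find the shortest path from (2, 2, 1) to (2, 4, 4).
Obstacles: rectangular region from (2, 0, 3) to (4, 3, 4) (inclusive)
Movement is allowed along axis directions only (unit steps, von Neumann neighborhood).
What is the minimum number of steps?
5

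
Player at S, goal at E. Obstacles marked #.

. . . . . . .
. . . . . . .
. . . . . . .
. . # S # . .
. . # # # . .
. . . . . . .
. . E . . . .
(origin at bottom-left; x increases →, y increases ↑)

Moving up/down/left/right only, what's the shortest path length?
8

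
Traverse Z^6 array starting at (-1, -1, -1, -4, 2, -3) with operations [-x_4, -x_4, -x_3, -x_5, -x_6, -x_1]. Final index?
(-2, -1, -2, -6, 1, -4)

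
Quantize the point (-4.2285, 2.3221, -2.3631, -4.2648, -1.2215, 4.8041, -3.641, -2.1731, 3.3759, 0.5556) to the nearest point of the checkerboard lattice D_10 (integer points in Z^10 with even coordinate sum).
(-4, 2, -2, -4, -1, 5, -4, -2, 3, 1)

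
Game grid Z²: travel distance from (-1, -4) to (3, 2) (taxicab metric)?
10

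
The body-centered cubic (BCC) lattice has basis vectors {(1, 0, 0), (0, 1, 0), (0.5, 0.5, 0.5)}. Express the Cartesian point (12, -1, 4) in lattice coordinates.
8b₁ - 5b₂ + 8b₃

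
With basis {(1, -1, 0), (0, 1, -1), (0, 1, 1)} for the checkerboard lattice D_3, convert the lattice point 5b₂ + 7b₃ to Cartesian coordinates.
(0, 12, 2)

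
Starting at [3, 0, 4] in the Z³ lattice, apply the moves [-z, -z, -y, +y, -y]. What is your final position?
(3, -1, 2)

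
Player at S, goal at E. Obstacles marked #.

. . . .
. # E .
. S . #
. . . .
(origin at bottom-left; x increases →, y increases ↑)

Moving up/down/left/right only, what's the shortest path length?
2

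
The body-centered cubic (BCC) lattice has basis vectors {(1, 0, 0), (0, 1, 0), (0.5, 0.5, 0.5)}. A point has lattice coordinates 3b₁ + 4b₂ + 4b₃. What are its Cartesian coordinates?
(5, 6, 2)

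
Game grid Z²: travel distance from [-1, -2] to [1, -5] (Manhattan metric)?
5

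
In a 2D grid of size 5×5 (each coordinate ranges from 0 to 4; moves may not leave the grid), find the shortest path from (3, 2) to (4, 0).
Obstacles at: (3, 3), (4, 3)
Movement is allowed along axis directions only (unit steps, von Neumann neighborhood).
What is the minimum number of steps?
3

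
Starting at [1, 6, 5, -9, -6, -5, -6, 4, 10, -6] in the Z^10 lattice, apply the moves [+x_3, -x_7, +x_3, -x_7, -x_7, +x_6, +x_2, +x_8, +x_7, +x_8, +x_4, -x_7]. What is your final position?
(1, 7, 7, -8, -6, -4, -9, 6, 10, -6)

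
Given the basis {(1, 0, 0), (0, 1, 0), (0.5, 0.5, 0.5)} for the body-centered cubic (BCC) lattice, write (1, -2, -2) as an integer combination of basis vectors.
3b₁ - 4b₃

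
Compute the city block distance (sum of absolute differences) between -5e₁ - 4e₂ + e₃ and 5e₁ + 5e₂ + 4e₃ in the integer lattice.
22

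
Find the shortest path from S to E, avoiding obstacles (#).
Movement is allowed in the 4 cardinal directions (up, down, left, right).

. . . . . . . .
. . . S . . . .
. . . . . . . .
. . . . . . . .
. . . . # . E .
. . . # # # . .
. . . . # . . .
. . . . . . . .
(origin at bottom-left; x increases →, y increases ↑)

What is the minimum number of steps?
6
(one shortest path: (3, 6) → (4, 6) → (5, 6) → (6, 6) → (6, 5) → (6, 4) → (6, 3))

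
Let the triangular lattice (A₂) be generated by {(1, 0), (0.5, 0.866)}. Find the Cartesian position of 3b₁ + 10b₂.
(8, 8.66)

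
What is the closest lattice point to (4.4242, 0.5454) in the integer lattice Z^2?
(4, 1)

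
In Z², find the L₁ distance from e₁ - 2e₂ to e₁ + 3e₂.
5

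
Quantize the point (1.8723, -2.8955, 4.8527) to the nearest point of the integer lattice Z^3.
(2, -3, 5)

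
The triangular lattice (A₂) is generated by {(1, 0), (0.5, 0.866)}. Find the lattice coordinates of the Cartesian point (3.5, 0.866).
3b₁ + b₂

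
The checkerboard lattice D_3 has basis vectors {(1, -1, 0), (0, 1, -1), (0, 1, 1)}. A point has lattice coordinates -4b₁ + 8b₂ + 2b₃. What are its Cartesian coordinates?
(-4, 14, -6)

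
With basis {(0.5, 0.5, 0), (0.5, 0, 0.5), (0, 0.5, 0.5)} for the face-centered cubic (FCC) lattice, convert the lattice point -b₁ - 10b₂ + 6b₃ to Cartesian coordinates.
(-5.5, 2.5, -2)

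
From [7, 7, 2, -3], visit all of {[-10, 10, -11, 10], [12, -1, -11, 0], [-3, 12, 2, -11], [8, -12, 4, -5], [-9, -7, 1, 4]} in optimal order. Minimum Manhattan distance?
171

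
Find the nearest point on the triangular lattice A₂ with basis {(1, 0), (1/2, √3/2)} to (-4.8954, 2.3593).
(-4.5, 2.598)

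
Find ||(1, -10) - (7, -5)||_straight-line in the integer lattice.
7.81025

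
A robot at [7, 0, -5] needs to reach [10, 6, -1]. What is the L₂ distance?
7.81025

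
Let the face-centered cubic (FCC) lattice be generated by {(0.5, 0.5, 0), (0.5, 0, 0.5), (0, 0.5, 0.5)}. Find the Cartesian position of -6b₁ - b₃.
(-3, -3.5, -0.5)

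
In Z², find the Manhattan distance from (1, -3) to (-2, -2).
4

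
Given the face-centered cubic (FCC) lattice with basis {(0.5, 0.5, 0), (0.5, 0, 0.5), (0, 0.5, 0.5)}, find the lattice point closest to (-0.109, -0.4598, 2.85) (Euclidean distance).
(0, -0.5, 2.5)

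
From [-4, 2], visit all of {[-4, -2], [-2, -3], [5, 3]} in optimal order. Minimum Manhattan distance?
20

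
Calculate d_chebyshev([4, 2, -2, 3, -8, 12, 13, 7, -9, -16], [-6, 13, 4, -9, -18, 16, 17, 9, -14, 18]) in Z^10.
34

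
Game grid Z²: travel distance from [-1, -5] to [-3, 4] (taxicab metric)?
11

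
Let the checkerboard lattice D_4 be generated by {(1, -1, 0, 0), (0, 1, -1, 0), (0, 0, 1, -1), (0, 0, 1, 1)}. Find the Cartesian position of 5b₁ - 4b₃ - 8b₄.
(5, -5, -12, -4)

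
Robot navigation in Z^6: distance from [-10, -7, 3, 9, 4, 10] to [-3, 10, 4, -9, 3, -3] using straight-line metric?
28.8617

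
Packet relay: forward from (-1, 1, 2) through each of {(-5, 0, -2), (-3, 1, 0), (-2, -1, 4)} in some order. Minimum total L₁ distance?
17
(one optimal route: (-1, 1, 2) → (-2, -1, 4) → (-3, 1, 0) → (-5, 0, -2))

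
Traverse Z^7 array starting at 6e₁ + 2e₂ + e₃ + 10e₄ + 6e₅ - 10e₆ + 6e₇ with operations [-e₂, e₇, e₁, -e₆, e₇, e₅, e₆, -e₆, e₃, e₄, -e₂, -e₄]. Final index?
(7, 0, 2, 10, 7, -11, 8)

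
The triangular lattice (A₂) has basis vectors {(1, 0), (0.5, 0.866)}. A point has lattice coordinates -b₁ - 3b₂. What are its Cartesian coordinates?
(-2.5, -2.598)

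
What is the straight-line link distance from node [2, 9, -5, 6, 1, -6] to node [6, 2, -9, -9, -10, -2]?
21.0476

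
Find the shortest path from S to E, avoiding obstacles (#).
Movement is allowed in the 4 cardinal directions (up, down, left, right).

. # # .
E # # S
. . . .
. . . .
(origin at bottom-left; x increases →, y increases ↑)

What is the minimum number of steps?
5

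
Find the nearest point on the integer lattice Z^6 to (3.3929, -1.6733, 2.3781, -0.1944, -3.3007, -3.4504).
(3, -2, 2, 0, -3, -3)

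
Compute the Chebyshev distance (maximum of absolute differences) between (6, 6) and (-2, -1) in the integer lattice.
8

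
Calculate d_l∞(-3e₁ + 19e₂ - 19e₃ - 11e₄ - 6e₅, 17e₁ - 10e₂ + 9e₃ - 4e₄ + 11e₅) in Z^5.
29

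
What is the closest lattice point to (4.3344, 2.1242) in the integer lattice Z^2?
(4, 2)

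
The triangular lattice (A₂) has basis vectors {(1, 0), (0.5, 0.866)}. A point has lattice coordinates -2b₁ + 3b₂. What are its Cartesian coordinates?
(-0.5, 2.598)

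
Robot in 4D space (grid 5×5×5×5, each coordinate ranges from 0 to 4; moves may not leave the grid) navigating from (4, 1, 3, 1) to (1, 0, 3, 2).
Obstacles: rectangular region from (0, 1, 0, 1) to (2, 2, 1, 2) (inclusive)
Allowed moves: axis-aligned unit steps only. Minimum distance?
5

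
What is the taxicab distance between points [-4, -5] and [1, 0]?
10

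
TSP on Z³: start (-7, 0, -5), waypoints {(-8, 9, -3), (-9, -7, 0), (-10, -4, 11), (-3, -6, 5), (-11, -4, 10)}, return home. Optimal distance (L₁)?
84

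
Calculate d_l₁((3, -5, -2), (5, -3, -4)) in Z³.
6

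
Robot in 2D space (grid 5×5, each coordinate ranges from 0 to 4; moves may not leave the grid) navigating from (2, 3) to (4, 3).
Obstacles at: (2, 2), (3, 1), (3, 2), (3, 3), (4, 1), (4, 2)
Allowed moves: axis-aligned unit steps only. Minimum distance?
4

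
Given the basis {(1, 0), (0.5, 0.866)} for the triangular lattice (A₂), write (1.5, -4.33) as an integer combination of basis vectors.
4b₁ - 5b₂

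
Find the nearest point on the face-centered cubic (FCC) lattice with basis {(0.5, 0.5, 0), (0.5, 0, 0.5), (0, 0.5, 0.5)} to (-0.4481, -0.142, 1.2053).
(-0.5, 0, 1.5)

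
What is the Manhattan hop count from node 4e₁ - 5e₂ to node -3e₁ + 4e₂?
16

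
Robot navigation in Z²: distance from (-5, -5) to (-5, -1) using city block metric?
4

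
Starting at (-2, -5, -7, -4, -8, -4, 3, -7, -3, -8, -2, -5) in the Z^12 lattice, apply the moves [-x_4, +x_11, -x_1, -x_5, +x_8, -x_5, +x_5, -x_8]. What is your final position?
(-3, -5, -7, -5, -9, -4, 3, -7, -3, -8, -1, -5)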